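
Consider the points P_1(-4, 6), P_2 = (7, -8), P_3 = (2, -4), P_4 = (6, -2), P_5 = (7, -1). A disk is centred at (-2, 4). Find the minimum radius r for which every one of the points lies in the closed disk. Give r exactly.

The required radius is the distance from (-2, 4) to the farthest point.
Squared distances: 8, 225, 80, 100, 106.
Maximum is 225, attained at P_2.
r = √225 = 15.

15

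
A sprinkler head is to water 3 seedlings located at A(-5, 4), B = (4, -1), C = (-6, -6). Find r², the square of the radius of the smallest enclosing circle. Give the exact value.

Side lengths²: AB² = 106, AC² = 101, BC² = 125.
Since BC² = 125 < 106 + 101 = 207, the triangle is acute, so the smallest enclosing circle is the circumcircle.
Circumcentre = (-79/38, -51/38), r² = 26765/722.

26765/722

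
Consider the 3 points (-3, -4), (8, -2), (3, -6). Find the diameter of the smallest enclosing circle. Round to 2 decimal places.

11.18

Call the three points A, B, C in the order given.
Side lengths²: AB² = 125, AC² = 40, BC² = 41.
Since AB² = 125 ≥ 41 + 40 = 81, the angle opposite AB is not acute, so the smallest enclosing circle has AB as diameter.
Centre = midpoint of AB = (2.5, -3), r² = 125/4 = 31.25.
Diameter = 2r = 2√(31.25) ≈ 11.18.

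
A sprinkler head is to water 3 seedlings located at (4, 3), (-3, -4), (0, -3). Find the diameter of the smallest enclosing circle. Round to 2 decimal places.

9.90

Call the three points A, B, C in the order given.
Side lengths²: AB² = 98, AC² = 52, BC² = 10.
Since AB² = 98 ≥ 52 + 10 = 62, the angle opposite AB is not acute, so the smallest enclosing circle has AB as diameter.
Centre = midpoint of AB = (0.5, -0.5), r² = 98/4 = 24.5.
Diameter = 2r = 2√(24.5) ≈ 9.90.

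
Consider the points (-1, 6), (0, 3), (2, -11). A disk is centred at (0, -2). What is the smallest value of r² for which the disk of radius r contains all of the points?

85

The required radius is the distance from (0, -2) to the farthest point.
Squared distances: 65, 25, 85.
Maximum is 85, attained at (2, -11).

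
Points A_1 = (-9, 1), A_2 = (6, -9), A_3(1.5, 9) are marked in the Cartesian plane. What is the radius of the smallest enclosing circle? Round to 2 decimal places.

9.81

Side lengths²: A_1A_2² = 325, A_1A_3² = 174.25, A_2A_3² = 344.25.
Since A_2A_3² = 344.25 < 325 + 174.25 = 499.25, the triangle is acute, so the smallest enclosing circle is the circumcircle.
Circumcentre = (0.65, -0.775), r² = 96.273125.
r = √(96.273125) ≈ 9.81.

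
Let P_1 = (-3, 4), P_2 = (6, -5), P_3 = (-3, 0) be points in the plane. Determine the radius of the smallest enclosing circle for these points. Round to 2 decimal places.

Side lengths²: P_1P_2² = 162, P_1P_3² = 16, P_2P_3² = 106.
Since P_1P_2² = 162 ≥ 106 + 16 = 122, the angle opposite P_1P_2 is not acute, so the smallest enclosing circle has P_1P_2 as diameter.
Centre = midpoint of P_1P_2 = (1.5, -0.5), r² = 162/4 = 40.5.
r = √(40.5) ≈ 6.36.

6.36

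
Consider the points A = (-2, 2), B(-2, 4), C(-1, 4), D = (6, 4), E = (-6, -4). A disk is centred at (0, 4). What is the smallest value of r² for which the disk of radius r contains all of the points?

100

The required radius is the distance from (0, 4) to the farthest point.
Squared distances: 8, 4, 1, 36, 100.
Maximum is 100, attained at E.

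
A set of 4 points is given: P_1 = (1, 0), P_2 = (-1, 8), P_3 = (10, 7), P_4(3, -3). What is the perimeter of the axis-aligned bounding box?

44

Width = max x − min x = 10 − (-1) = 11.
Height = max y − min y = 8 − (-3) = 11.
Perimeter = 2(11 + 11) = 44.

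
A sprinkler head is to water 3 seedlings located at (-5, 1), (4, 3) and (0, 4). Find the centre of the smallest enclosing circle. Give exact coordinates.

(-0.5, 2)

Call the three points A, B, C in the order given.
Side lengths²: AB² = 85, AC² = 34, BC² = 17.
Since AB² = 85 ≥ 34 + 17 = 51, the angle opposite AB is not acute, so the smallest enclosing circle has AB as diameter.
Centre = midpoint of AB = (-0.5, 2), r² = 85/4 = 21.25.
Centre = (-0.5, 2).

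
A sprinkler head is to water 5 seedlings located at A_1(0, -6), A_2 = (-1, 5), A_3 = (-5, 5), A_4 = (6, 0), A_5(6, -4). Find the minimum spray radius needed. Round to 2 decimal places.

7.11

A smallest enclosing disk is always determined by at most three of the input points on its boundary.
The farthest pair is A_3–A_5 with squared distance 202. The circle on this segment as diameter has centre (0.5, 0.5) and r² = 202/4 = 50.5.
Check A_1: distance² to centre = 42.5 ≤ 50.5, so it lies inside.
All remaining points lie in this disk, and no smaller disk contains both endpoints, so this is the minimum enclosing circle.
r = √(50.5) ≈ 7.11.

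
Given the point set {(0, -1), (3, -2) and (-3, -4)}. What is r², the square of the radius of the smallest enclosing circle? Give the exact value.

Call the three points A, B, C in the order given.
Side lengths²: AB² = 10, AC² = 18, BC² = 40.
Since BC² = 40 ≥ 18 + 10 = 28, the angle opposite BC is not acute, so the smallest enclosing circle has BC as diameter.
Centre = midpoint of BC = (0, -3), r² = 40/4 = 10.

10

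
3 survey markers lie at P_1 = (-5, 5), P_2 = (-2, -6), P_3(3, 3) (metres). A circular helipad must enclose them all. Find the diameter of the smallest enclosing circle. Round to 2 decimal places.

Side lengths²: P_1P_2² = 130, P_1P_3² = 68, P_2P_3² = 106.
Since P_1P_2² = 130 < 106 + 68 = 174, the triangle is acute, so the smallest enclosing circle is the circumcircle.
Circumcentre = (-83/41, -4/41), r² = 58565/1681.
Diameter = 2r = 2√(58565/1681) ≈ 11.80.

11.80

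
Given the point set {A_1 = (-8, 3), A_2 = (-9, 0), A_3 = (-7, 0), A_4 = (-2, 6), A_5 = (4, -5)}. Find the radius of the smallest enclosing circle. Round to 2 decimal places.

7.21

A smallest enclosing disk is always determined by at most three of the input points on its boundary.
The farthest pair is A_1–A_5 with squared distance 208. The circle on this segment as diameter has centre (-2, -1) and r² = 208/4 = 52.
Check A_2: distance² to centre = 50 ≤ 52, so it lies inside.
All remaining points lie in this disk, and no smaller disk contains both endpoints, so this is the minimum enclosing circle.
r = √52 ≈ 7.21.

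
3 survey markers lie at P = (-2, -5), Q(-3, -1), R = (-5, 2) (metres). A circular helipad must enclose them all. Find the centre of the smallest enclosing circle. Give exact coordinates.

(-3.5, -1.5)

Side lengths²: PQ² = 17, PR² = 58, QR² = 13.
Since PR² = 58 ≥ 17 + 13 = 30, the angle opposite PR is not acute, so the smallest enclosing circle has PR as diameter.
Centre = midpoint of PR = (-3.5, -1.5), r² = 58/4 = 14.5.
Centre = (-3.5, -1.5).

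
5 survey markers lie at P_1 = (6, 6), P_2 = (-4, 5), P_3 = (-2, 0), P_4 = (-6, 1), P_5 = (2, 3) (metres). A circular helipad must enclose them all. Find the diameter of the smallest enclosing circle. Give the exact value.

The farthest pair is P_1–P_4 with squared distance 169. The circle on this segment as diameter has centre (0, 3.5) and r² = 169/4 = 42.25.
Check P_2: distance² to centre = 18.25 ≤ 42.25, so it lies inside.
All remaining points lie in this disk, and no smaller disk contains both endpoints, so this is the minimum enclosing circle.
Diameter = 2r = 2√(42.25) = 13.

13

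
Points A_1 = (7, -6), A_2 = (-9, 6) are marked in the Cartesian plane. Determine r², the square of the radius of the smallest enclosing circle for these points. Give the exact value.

The smallest circle enclosing two points has them as diameter endpoints.
Centre = midpoint = (-1, 0); r² = |A_1A_2|²/4 = 400/4 = 100.

100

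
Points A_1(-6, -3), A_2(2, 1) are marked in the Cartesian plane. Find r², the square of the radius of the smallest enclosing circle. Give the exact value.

The smallest circle enclosing two points has them as diameter endpoints.
Centre = midpoint = (-2, -1); r² = |A_1A_2|²/4 = 80/4 = 20.

20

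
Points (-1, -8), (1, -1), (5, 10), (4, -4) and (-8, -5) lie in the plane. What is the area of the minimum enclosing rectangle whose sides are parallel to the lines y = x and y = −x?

182

In coordinates u = x + y, v = x − y the rectangle is axis-aligned; the map (x,y)→(u,v) scales areas by 2.
u-values: -9, 0, 15, 0, -13; range = 15 − (-13) = 28.
v-values: 7, 2, -5, 8, -3; range = 8 − (-5) = 13.
Area = (28 × 13) / 2 = 182.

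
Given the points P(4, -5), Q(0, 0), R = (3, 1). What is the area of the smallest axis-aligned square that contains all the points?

The bounding box has width 4 and height 6.
An axis-aligned square enclosing the set must have side ≥ max(width, height).
So the minimum side is max(4, 6) = 6.
Area = 6² = 36.

36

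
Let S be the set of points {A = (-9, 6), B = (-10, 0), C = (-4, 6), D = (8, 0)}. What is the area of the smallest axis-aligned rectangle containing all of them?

x ranges over [-10, 8], width 18.
y ranges over [0, 6], height 6.
Area = 18 × 6 = 108.

108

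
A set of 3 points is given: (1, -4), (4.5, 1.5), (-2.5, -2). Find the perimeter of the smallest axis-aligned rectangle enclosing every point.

Width = max x − min x = 4.5 − (-2.5) = 7.
Height = max y − min y = 1.5 − (-4) = 5.5.
Perimeter = 2(7 + 5.5) = 25.

25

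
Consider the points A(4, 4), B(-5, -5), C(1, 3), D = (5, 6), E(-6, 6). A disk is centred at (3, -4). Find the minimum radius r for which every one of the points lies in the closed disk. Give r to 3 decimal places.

The required radius is the distance from (3, -4) to the farthest point.
Squared distances: 65, 65, 53, 104, 181.
Maximum is 181, attained at E.
r = √181 ≈ 13.454.

13.454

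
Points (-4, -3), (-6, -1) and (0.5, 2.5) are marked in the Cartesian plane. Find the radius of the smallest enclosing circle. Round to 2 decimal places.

3.71

Call the three points A, B, C in the order given.
Side lengths²: AB² = 8, AC² = 50.5, BC² = 54.5.
Since BC² = 54.5 < 50.5 + 8 = 58.5, the triangle is acute, so the smallest enclosing circle is the circumcircle.
Circumcentre = (-2.575, 0.425), r² = 13.76125.
r = √(13.76125) ≈ 3.71.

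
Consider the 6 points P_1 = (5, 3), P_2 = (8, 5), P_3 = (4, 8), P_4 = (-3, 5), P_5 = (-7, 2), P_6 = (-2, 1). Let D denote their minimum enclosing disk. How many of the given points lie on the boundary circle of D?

2

By Welzl's lemma the MEC is supported by two points (diametrically opposite) or three points (on a circumcircle).
The farthest pair is P_2–P_5 with squared distance 234. The circle on this segment as diameter has centre (0.5, 3.5) and r² = 234/4 = 58.5.
Check P_1: distance² to centre = 20.5 ≤ 58.5, so it lies inside.
All remaining points lie in this disk, and no smaller disk contains both endpoints, so this is the minimum enclosing circle.
The points at distance exactly r from the centre are P_2, P_5 — 2 points.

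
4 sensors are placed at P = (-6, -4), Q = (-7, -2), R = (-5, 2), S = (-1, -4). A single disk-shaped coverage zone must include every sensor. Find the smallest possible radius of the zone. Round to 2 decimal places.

By Welzl's lemma the MEC is supported by two points (diametrically opposite) or three points (on a circumcircle).
The minimum enclosing circle is determined by three boundary points: P, R, S.
Their circumcentre is (-3.5, -4/3) with r² = 481/36.
The farthest remaining point Q is at distance² 457/36 ≤ 481/36.
r = √(481/36) ≈ 3.66.

3.66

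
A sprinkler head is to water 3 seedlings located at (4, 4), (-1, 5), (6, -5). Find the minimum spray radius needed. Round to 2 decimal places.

Call the three points A, B, C in the order given.
Side lengths²: AB² = 26, AC² = 85, BC² = 149.
Since BC² = 149 ≥ 85 + 26 = 111, the angle opposite BC is not acute, so the smallest enclosing circle has BC as diameter.
Centre = midpoint of BC = (2.5, 0), r² = 149/4 = 37.25.
r = √(37.25) ≈ 6.10.

6.10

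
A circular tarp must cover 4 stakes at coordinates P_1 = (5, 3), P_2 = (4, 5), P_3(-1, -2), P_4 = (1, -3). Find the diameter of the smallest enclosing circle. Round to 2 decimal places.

The minimum enclosing circle of a finite set is fixed by two of the points (as a diameter) or three (as a circumcircle).
The minimum enclosing circle is determined by three boundary points: P_2, P_3, P_4.
Their circumcentre is (71/38, 47/38) with r² = 13505/722.
The farthest remaining point P_1 is at distance² 9325/722 ≤ 13505/722.
Diameter = 2r = 2√(13505/722) ≈ 8.65.

8.65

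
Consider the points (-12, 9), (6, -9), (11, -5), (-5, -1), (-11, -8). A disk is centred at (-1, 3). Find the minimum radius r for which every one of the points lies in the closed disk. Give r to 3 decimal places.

The required radius is the distance from (-1, 3) to the farthest point.
Squared distances: 157, 193, 208, 32, 221.
Maximum is 221, attained at (-11, -8).
r = √221 ≈ 14.866.

14.866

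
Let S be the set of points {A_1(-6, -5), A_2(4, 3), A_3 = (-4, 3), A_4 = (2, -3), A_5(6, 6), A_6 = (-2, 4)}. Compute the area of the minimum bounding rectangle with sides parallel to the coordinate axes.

x ranges over [-6, 6], width 12.
y ranges over [-5, 6], height 11.
Area = 12 × 11 = 132.

132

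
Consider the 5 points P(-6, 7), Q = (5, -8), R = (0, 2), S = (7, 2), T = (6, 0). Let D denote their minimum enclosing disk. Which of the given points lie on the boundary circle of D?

P, Q

A smallest enclosing disk is always determined by at most three of the input points on its boundary.
The farthest pair is P–Q with squared distance 346. The circle on this segment as diameter has centre (-0.5, -0.5) and r² = 346/4 = 86.5.
Check R: distance² to centre = 6.5 ≤ 86.5, so it lies inside.
All remaining points lie in this disk, and no smaller disk contains both endpoints, so this is the minimum enclosing circle.
The points at distance exactly r from the centre are P, Q — 2 points.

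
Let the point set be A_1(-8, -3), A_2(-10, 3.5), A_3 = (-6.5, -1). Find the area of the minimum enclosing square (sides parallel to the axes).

The bounding box has width 3.5 and height 6.5.
An axis-aligned square enclosing the set must have side ≥ max(width, height).
So the minimum side is max(3.5, 6.5) = 6.5.
Area = 6.5² = 42.25.

42.25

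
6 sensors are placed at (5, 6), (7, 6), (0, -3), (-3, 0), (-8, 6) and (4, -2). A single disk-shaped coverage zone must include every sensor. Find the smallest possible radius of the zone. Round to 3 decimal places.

A smallest enclosing disk is always determined by at most three of the input points on its boundary.
The minimum enclosing circle is determined by three boundary points: (7, 6), (-8, 6), (4, -2).
Their circumcentre is (-0.5, 4.25) with r² = 59.3125.
The farthest remaining point (0, -3) is at distance² 52.8125 ≤ 59.3125.
r = √(59.3125) ≈ 7.701.

7.701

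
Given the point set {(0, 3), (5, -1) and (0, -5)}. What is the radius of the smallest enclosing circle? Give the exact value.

4.1

Call the three points A, B, C in the order given.
Side lengths²: AB² = 41, AC² = 64, BC² = 41.
Since AC² = 64 < 41 + 41 = 82, the triangle is acute, so the smallest enclosing circle is the circumcircle.
Circumcentre = (0.9, -1), r² = 16.81.
r = √(16.81) = 4.1.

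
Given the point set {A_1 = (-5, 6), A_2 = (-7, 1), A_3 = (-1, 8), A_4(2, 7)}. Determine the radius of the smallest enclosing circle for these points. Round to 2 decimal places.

5.41

The minimum enclosing circle of a finite set is fixed by two of the points (as a diameter) or three (as a circumcircle).
The farthest pair is A_2–A_4 with squared distance 117. The circle on this segment as diameter has centre (-2.5, 4) and r² = 117/4 = 29.25.
Check A_1: distance² to centre = 10.25 ≤ 29.25, so it lies inside.
All remaining points lie in this disk, and no smaller disk contains both endpoints, so this is the minimum enclosing circle.
r = √(29.25) ≈ 5.41.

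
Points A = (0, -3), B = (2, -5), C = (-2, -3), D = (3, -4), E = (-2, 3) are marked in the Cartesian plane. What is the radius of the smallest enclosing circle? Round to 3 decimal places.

4.472

By Welzl's lemma the MEC is supported by two points (diametrically opposite) or three points (on a circumcircle).
The farthest pair is B–E with squared distance 80. The circle on this segment as diameter has centre (0, -1) and r² = 80/4 = 20.
Check A: distance² to centre = 4 ≤ 20, so it lies inside.
All remaining points lie in this disk, and no smaller disk contains both endpoints, so this is the minimum enclosing circle.
r = √20 ≈ 4.472.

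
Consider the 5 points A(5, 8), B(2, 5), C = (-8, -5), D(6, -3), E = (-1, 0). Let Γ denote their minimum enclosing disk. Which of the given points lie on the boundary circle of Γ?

A, C

The farthest pair is A–C with squared distance 338. The circle on this segment as diameter has centre (-1.5, 1.5) and r² = 338/4 = 84.5.
Check B: distance² to centre = 24.5 ≤ 84.5, so it lies inside.
All remaining points lie in this disk, and no smaller disk contains both endpoints, so this is the minimum enclosing circle.
The points at distance exactly r from the centre are A, C — 2 points.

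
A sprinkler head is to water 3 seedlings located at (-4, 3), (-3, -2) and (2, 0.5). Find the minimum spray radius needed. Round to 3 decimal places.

3.369

Call the three points A, B, C in the order given.
Side lengths²: AB² = 26, AC² = 42.25, BC² = 31.25.
Since AC² = 42.25 < 31.25 + 26 = 57.25, the triangle is acute, so the smallest enclosing circle is the circumcircle.
Circumcentre = (-59/44, 41/44), r² = 10985/968.
r = √(10985/968) ≈ 3.369.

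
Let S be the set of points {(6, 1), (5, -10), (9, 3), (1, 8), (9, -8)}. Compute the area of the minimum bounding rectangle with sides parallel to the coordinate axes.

x ranges over [1, 9], width 8.
y ranges over [-10, 8], height 18.
Area = 8 × 18 = 144.

144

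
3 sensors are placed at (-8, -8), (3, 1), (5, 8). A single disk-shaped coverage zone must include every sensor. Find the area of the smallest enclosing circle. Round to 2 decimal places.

Call the three points A, B, C in the order given.
Side lengths²: AB² = 202, AC² = 425, BC² = 53.
Since AC² = 425 ≥ 202 + 53 = 255, the angle opposite AC is not acute, so the smallest enclosing circle has AC as diameter.
Centre = midpoint of AC = (-1.5, 0), r² = 425/4 = 106.25.
Area = π·r² = π·106.25 ≈ 333.79.

333.79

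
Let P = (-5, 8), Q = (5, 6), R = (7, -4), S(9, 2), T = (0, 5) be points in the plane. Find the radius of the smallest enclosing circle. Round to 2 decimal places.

By Welzl's lemma the MEC is supported by two points (diametrically opposite) or three points (on a circumcircle).
The farthest pair is P–R with squared distance 288. The circle on this segment as diameter has centre (1, 2) and r² = 288/4 = 72.
Check Q: distance² to centre = 32 ≤ 72, so it lies inside.
All remaining points lie in this disk, and no smaller disk contains both endpoints, so this is the minimum enclosing circle.
r = √72 ≈ 8.49.

8.49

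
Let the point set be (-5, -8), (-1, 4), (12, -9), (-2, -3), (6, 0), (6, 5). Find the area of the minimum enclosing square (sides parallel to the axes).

289

The bounding box has width 17 and height 14.
An axis-aligned square enclosing the set must have side ≥ max(width, height).
So the minimum side is max(17, 14) = 17.
Area = 17² = 289.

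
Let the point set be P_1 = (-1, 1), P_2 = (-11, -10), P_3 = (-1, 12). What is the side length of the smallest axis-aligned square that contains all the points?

22

The bounding box has width 10 and height 22.
An axis-aligned square enclosing the set must have side ≥ max(width, height).
So the minimum side is max(10, 22) = 22.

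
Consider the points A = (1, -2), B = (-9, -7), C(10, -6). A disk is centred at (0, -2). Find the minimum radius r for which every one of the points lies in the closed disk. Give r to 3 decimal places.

The required radius is the distance from (0, -2) to the farthest point.
Squared distances: 1, 106, 116.
Maximum is 116, attained at C.
r = √116 ≈ 10.770.

10.770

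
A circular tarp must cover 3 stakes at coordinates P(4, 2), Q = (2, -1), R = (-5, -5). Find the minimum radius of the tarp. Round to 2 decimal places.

5.70

Side lengths²: PQ² = 13, PR² = 130, QR² = 65.
Since PR² = 130 ≥ 65 + 13 = 78, the angle opposite PR is not acute, so the smallest enclosing circle has PR as diameter.
Centre = midpoint of PR = (-0.5, -1.5), r² = 130/4 = 32.5.
r = √(32.5) ≈ 5.70.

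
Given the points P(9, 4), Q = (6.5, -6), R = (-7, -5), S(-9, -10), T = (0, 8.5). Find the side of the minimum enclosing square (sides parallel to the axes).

The bounding box has width 18 and height 18.5.
An axis-aligned square enclosing the set must have side ≥ max(width, height).
So the minimum side is max(18, 18.5) = 18.5.

18.5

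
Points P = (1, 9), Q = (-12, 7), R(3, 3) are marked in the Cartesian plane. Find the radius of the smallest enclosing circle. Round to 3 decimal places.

Side lengths²: PQ² = 173, PR² = 40, QR² = 241.
Since QR² = 241 ≥ 173 + 40 = 213, the angle opposite QR is not acute, so the smallest enclosing circle has QR as diameter.
Centre = midpoint of QR = (-4.5, 5), r² = 241/4 = 60.25.
r = √(60.25) ≈ 7.762.

7.762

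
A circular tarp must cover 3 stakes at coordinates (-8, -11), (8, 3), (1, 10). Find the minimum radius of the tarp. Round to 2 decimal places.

Call the three points A, B, C in the order given.
Side lengths²: AB² = 452, AC² = 522, BC² = 98.
Since AC² = 522 < 452 + 98 = 550, the triangle is acute, so the smallest enclosing circle is the circumcircle.
Circumcentre = (-2.8, -0.8), r² = 131.08.
r = √(131.08) ≈ 11.45.

11.45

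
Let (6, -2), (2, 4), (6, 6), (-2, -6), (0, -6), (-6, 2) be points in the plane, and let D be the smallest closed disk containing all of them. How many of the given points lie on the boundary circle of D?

By Welzl's lemma the MEC is supported by two points (diametrically opposite) or three points (on a circumcircle).
The minimum enclosing circle is determined by three boundary points: (6, 6), (-2, -6), (-6, 2).
Their circumcentre is (8/7, 4/7) with r² = 2600/49.
The farthest remaining point (0, -6) is at distance² 2180/49 ≤ 2600/49.
The points at distance exactly r from the centre are (6, 6), (-2, -6), (-6, 2) — 3 points.

3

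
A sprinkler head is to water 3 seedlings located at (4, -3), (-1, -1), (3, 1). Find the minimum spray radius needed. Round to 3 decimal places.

2.758

Call the three points A, B, C in the order given.
Side lengths²: AB² = 29, AC² = 17, BC² = 20.
Since AB² = 29 < 20 + 17 = 37, the triangle is acute, so the smallest enclosing circle is the circumcircle.
Circumcentre = (31/18, -13/9), r² = 2465/324.
r = √(2465/324) ≈ 2.758.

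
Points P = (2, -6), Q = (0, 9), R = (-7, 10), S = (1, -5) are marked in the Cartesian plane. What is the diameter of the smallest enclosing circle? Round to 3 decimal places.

The minimum enclosing circle of a finite set is fixed by two of the points (as a diameter) or three (as a circumcircle).
The farthest pair is P–R with squared distance 337. The circle on this segment as diameter has centre (-2.5, 2) and r² = 337/4 = 84.25.
Check Q: distance² to centre = 55.25 ≤ 84.25, so it lies inside.
All remaining points lie in this disk, and no smaller disk contains both endpoints, so this is the minimum enclosing circle.
Diameter = 2r = 2√(84.25) ≈ 18.358.

18.358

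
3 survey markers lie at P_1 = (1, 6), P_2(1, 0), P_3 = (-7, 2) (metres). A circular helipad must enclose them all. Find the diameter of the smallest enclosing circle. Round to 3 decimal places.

Side lengths²: P_1P_2² = 36, P_1P_3² = 80, P_2P_3² = 68.
Since P_1P_3² = 80 < 68 + 36 = 104, the triangle is acute, so the smallest enclosing circle is the circumcircle.
Circumcentre = (-2.5, 3), r² = 21.25.
Diameter = 2r = 2√(21.25) ≈ 9.220.

9.220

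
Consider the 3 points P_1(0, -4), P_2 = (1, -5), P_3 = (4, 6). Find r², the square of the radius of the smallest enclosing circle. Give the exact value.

32.5

Side lengths²: P_1P_2² = 2, P_1P_3² = 116, P_2P_3² = 130.
Since P_2P_3² = 130 ≥ 116 + 2 = 118, the angle opposite P_2P_3 is not acute, so the smallest enclosing circle has P_2P_3 as diameter.
Centre = midpoint of P_2P_3 = (2.5, 0.5), r² = 130/4 = 32.5.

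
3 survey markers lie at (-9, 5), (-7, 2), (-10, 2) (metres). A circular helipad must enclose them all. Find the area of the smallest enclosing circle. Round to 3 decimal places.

Call the three points A, B, C in the order given.
Side lengths²: AB² = 13, AC² = 10, BC² = 9.
Since AB² = 13 < 10 + 9 = 19, the triangle is acute, so the smallest enclosing circle is the circumcircle.
Circumcentre = (-8.5, 19/6), r² = 65/18.
Area = π·r² = π·65/18 ≈ 11.345.

11.345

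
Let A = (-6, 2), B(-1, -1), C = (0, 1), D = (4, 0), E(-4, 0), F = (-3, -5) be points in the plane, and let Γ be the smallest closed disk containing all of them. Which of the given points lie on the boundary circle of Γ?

A, D, F

The minimum enclosing circle is determined by three boundary points: A, D, F.
Their circumcentre is (-1.21875, -0.09375) with r² = 27.244140625.
The farthest remaining point E is at distance² 7.744140625 ≤ 27.244140625.
The points at distance exactly r from the centre are A, D, F — 3 points.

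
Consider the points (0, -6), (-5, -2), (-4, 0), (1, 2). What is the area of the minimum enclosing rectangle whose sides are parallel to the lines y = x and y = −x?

50

In coordinates u = x + y, v = x − y the rectangle is axis-aligned; the map (x,y)→(u,v) scales areas by 2.
u-values: -6, -7, -4, 3; range = 3 − (-7) = 10.
v-values: 6, -3, -4, -1; range = 6 − (-4) = 10.
Area = (10 × 10) / 2 = 50.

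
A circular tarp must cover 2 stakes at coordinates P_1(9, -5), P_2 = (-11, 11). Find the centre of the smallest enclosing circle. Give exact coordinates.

The smallest circle enclosing two points has them as diameter endpoints.
Centre = midpoint = (-1, 3); r² = |P_1P_2|²/4 = 656/4 = 164.
Centre = (-1, 3).

(-1, 3)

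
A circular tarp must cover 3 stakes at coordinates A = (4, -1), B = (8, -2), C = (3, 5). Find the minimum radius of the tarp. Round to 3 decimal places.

Side lengths²: AB² = 17, AC² = 37, BC² = 74.
Since BC² = 74 ≥ 37 + 17 = 54, the angle opposite BC is not acute, so the smallest enclosing circle has BC as diameter.
Centre = midpoint of BC = (5.5, 1.5), r² = 74/4 = 18.5.
r = √(18.5) ≈ 4.301.

4.301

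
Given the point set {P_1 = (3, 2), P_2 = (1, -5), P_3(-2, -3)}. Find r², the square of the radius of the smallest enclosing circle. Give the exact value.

13.78

Side lengths²: P_1P_2² = 53, P_1P_3² = 50, P_2P_3² = 13.
Since P_1P_2² = 53 < 50 + 13 = 63, the triangle is acute, so the smallest enclosing circle is the circumcircle.
Circumcentre = (1.3, -1.3), r² = 13.78.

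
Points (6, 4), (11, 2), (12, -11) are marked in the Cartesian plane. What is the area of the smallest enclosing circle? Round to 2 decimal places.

204.99

Call the three points A, B, C in the order given.
Side lengths²: AB² = 29, AC² = 261, BC² = 170.
Since AC² = 261 ≥ 170 + 29 = 199, the angle opposite AC is not acute, so the smallest enclosing circle has AC as diameter.
Centre = midpoint of AC = (9, -3.5), r² = 261/4 = 65.25.
Area = π·r² = π·65.25 ≈ 204.99.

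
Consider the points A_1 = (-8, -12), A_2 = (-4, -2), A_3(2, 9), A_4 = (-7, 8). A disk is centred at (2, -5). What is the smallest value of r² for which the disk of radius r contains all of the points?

250

The required radius is the distance from (2, -5) to the farthest point.
Squared distances: 149, 45, 196, 250.
Maximum is 250, attained at A_4.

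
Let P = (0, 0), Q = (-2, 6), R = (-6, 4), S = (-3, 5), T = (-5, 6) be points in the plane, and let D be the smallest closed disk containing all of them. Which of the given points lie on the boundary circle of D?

The farthest pair is P–T with squared distance 61. The circle on this segment as diameter has centre (-2.5, 3) and r² = 61/4 = 15.25.
Check Q: distance² to centre = 9.25 ≤ 15.25, so it lies inside.
All remaining points lie in this disk, and no smaller disk contains both endpoints, so this is the minimum enclosing circle.
The points at distance exactly r from the centre are P, T — 2 points.

P, T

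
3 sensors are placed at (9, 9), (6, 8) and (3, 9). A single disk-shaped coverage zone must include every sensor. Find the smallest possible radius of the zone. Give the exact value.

3

Call the three points A, B, C in the order given.
Side lengths²: AB² = 10, AC² = 36, BC² = 10.
Since AC² = 36 ≥ 10 + 10 = 20, the angle opposite AC is not acute, so the smallest enclosing circle has AC as diameter.
Centre = midpoint of AC = (6, 9), r² = 36/4 = 9.
r = √9 = 3.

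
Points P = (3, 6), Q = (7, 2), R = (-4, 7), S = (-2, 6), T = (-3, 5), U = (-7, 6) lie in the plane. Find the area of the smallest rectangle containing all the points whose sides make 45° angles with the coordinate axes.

90

In coordinates u = x + y, v = x − y the rectangle is axis-aligned; the map (x,y)→(u,v) scales areas by 2.
u-values: 9, 9, 3, 4, 2, -1; range = 9 − (-1) = 10.
v-values: -3, 5, -11, -8, -8, -13; range = 5 − (-13) = 18.
Area = (10 × 18) / 2 = 90.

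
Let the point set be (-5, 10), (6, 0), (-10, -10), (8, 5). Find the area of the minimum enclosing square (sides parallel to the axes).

400

The bounding box has width 18 and height 20.
An axis-aligned square enclosing the set must have side ≥ max(width, height).
So the minimum side is max(18, 20) = 20.
Area = 20² = 400.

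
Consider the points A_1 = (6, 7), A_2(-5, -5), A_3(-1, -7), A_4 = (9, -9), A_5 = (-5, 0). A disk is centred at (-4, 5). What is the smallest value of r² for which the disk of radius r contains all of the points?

The required radius is the distance from (-4, 5) to the farthest point.
Squared distances: 104, 101, 153, 365, 26.
Maximum is 365, attained at A_4.

365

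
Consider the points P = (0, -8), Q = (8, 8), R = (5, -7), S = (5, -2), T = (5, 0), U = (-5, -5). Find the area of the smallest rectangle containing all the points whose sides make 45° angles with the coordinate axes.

156

In coordinates u = x + y, v = x − y the rectangle is axis-aligned; the map (x,y)→(u,v) scales areas by 2.
u-values: -8, 16, -2, 3, 5, -10; range = 16 − (-10) = 26.
v-values: 8, 0, 12, 7, 5, 0; range = 12 − 0 = 12.
Area = (26 × 12) / 2 = 156.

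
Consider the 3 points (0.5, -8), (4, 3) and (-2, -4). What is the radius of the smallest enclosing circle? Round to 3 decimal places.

Call the three points A, B, C in the order given.
Side lengths²: AB² = 133.25, AC² = 22.25, BC² = 85.
Since AB² = 133.25 ≥ 85 + 22.25 = 107.25, the angle opposite AB is not acute, so the smallest enclosing circle has AB as diameter.
Centre = midpoint of AB = (2.25, -2.5), r² = 133.25/4 = 33.3125.
r = √(33.3125) ≈ 5.772.

5.772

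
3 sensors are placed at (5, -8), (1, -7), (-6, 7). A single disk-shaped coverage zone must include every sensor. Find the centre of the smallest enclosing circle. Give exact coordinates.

(-0.5, -0.5)

Call the three points A, B, C in the order given.
Side lengths²: AB² = 17, AC² = 346, BC² = 245.
Since AC² = 346 ≥ 245 + 17 = 262, the angle opposite AC is not acute, so the smallest enclosing circle has AC as diameter.
Centre = midpoint of AC = (-0.5, -0.5), r² = 346/4 = 86.5.
Centre = (-0.5, -0.5).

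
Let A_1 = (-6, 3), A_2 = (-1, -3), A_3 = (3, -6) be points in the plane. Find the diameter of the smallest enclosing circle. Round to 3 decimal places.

Side lengths²: A_1A_2² = 61, A_1A_3² = 162, A_2A_3² = 25.
Since A_1A_3² = 162 ≥ 61 + 25 = 86, the angle opposite A_1A_3 is not acute, so the smallest enclosing circle has A_1A_3 as diameter.
Centre = midpoint of A_1A_3 = (-1.5, -1.5), r² = 162/4 = 40.5.
Diameter = 2r = 2√(40.5) ≈ 12.728.

12.728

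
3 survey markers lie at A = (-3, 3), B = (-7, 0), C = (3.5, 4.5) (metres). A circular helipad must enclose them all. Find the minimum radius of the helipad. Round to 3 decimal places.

5.712

Side lengths²: AB² = 25, AC² = 44.5, BC² = 130.5.
Since BC² = 130.5 ≥ 44.5 + 25 = 69.5, the angle opposite BC is not acute, so the smallest enclosing circle has BC as diameter.
Centre = midpoint of BC = (-1.75, 2.25), r² = 130.5/4 = 32.625.
r = √(32.625) ≈ 5.712.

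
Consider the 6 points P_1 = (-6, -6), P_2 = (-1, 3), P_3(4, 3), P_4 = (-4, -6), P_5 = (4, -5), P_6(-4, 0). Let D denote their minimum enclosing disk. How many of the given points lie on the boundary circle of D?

A smallest enclosing disk is always determined by at most three of the input points on its boundary.
The farthest pair is P_1–P_3 with squared distance 181. The circle on this segment as diameter has centre (-1, -1.5) and r² = 181/4 = 45.25.
Check P_2: distance² to centre = 20.25 ≤ 45.25, so it lies inside.
All remaining points lie in this disk, and no smaller disk contains both endpoints, so this is the minimum enclosing circle.
The points at distance exactly r from the centre are P_1, P_3 — 2 points.

2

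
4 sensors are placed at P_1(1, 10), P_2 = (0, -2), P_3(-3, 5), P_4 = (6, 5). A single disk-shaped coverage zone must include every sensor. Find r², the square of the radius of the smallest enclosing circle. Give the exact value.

36.25

The farthest pair is P_1–P_2 with squared distance 145. The circle on this segment as diameter has centre (0.5, 4) and r² = 145/4 = 36.25.
Check P_3: distance² to centre = 13.25 ≤ 36.25, so it lies inside.
All remaining points lie in this disk, and no smaller disk contains both endpoints, so this is the minimum enclosing circle.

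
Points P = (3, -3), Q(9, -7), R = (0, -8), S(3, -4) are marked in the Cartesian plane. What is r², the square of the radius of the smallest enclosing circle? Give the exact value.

By Welzl's lemma the MEC is supported by two points (diametrically opposite) or three points (on a circumcircle).
The minimum enclosing circle is determined by three boundary points: P, Q, R.
Their circumcentre is (94/21, -51/7) with r² = 9061/441.
The farthest remaining point S is at distance² 5722/441 ≤ 9061/441.

9061/441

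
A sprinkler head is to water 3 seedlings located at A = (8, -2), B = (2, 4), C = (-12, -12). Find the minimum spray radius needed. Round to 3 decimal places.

11.205

Side lengths²: AB² = 72, AC² = 500, BC² = 452.
Since AC² = 500 < 452 + 72 = 524, the triangle is acute, so the smallest enclosing circle is the circumcircle.
Circumcentre = (-7/3, -19/3), r² = 1130/9.
r = √(1130/9) ≈ 11.205.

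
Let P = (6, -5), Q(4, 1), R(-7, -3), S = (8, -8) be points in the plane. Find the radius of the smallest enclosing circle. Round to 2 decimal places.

By Welzl's lemma the MEC is supported by two points (diametrically opposite) or three points (on a circumcircle).
The farthest pair is R–S with squared distance 250. The circle on this segment as diameter has centre (0.5, -5.5) and r² = 250/4 = 62.5.
Check P: distance² to centre = 30.5 ≤ 62.5, so it lies inside.
All remaining points lie in this disk, and no smaller disk contains both endpoints, so this is the minimum enclosing circle.
r = √(62.5) ≈ 7.91.

7.91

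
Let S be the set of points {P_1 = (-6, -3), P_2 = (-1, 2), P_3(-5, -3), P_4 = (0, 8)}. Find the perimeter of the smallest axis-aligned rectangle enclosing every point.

Width = max x − min x = 0 − (-6) = 6.
Height = max y − min y = 8 − (-3) = 11.
Perimeter = 2(6 + 11) = 34.

34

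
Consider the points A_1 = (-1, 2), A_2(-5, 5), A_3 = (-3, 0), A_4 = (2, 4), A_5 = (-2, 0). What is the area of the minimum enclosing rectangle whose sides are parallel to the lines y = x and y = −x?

In coordinates u = x + y, v = x − y the rectangle is axis-aligned; the map (x,y)→(u,v) scales areas by 2.
u-values: 1, 0, -3, 6, -2; range = 6 − (-3) = 9.
v-values: -3, -10, -3, -2, -2; range = -2 − (-10) = 8.
Area = (9 × 8) / 2 = 36.

36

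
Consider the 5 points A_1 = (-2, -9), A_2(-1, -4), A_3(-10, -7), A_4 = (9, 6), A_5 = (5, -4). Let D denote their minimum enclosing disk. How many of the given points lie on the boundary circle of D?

2

By Welzl's lemma the MEC is supported by two points (diametrically opposite) or three points (on a circumcircle).
The farthest pair is A_3–A_4 with squared distance 530. The circle on this segment as diameter has centre (-0.5, -0.5) and r² = 530/4 = 132.5.
Check A_1: distance² to centre = 74.5 ≤ 132.5, so it lies inside.
All remaining points lie in this disk, and no smaller disk contains both endpoints, so this is the minimum enclosing circle.
The points at distance exactly r from the centre are A_3, A_4 — 2 points.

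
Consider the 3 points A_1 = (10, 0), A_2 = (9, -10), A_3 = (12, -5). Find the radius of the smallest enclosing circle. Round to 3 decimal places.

Side lengths²: A_1A_2² = 101, A_1A_3² = 29, A_2A_3² = 34.
Since A_1A_2² = 101 ≥ 34 + 29 = 63, the angle opposite A_1A_2 is not acute, so the smallest enclosing circle has A_1A_2 as diameter.
Centre = midpoint of A_1A_2 = (9.5, -5), r² = 101/4 = 25.25.
r = √(25.25) ≈ 5.025.

5.025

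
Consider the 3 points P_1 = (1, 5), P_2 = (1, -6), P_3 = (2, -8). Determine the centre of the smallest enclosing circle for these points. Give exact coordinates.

(1.5, -1.5)

Side lengths²: P_1P_2² = 121, P_1P_3² = 170, P_2P_3² = 5.
Since P_1P_3² = 170 ≥ 121 + 5 = 126, the angle opposite P_1P_3 is not acute, so the smallest enclosing circle has P_1P_3 as diameter.
Centre = midpoint of P_1P_3 = (1.5, -1.5), r² = 170/4 = 42.5.
Centre = (1.5, -1.5).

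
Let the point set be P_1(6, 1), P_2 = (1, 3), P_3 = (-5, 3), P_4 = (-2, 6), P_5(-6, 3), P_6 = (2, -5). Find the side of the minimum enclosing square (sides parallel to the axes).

12

The bounding box has width 12 and height 11.
An axis-aligned square enclosing the set must have side ≥ max(width, height).
So the minimum side is max(12, 11) = 12.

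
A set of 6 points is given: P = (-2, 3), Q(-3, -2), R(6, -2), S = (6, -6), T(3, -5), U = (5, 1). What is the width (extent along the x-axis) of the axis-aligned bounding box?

max x = 6, min x = -3, so width = 9.

9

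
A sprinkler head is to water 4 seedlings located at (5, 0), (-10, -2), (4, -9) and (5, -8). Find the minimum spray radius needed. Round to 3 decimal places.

By Welzl's lemma the MEC is supported by two points (diametrically opposite) or three points (on a circumcircle).
The minimum enclosing circle is determined by three boundary points: (5, 0), (-10, -2), (5, -8).
Their circumcentre is (-2.1, -4) with r² = 66.41.
The farthest remaining point (4, -9) is at distance² 62.21 ≤ 66.41.
r = √(66.41) ≈ 8.149.

8.149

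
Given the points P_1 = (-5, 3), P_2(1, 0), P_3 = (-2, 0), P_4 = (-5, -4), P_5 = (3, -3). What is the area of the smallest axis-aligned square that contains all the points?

64

The bounding box has width 8 and height 7.
An axis-aligned square enclosing the set must have side ≥ max(width, height).
So the minimum side is max(8, 7) = 8.
Area = 8² = 64.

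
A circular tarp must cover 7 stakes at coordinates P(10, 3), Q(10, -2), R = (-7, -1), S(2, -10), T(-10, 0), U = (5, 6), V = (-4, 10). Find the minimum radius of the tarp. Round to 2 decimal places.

10.48

A smallest enclosing disk is always determined by at most three of the input points on its boundary.
The minimum enclosing circle is determined by three boundary points: P, S, V.
Their circumcentre is (-2/17, 9/34) with r² = 126985/1156.
The farthest remaining point Q is at distance² 124265/1156 ≤ 126985/1156.
r = √(126985/1156) ≈ 10.48.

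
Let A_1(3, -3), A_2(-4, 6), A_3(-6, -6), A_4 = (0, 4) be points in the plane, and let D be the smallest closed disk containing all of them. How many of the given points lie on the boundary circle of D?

3

By Welzl's lemma the MEC is supported by two points (diametrically opposite) or three points (on a circumcircle).
The minimum enclosing circle is determined by three boundary points: A_1, A_2, A_3.
Their circumcentre is (-49/17, -6/17) with r² = 12025/289.
The farthest remaining point A_4 is at distance² 7877/289 ≤ 12025/289.
The points at distance exactly r from the centre are A_1, A_2, A_3 — 3 points.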